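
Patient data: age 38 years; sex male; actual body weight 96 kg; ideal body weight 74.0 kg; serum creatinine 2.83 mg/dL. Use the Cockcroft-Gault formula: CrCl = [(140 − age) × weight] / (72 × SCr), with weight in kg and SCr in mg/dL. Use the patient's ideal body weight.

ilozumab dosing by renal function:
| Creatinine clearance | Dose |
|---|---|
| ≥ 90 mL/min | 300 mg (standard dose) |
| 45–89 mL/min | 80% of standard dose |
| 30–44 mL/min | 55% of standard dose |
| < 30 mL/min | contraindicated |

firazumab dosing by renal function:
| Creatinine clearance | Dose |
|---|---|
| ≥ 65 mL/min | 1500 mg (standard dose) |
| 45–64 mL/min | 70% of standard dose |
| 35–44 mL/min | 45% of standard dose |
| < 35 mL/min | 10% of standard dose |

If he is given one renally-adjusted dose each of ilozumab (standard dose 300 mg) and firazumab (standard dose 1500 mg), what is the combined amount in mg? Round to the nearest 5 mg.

840 mg

CrCl = (140 − 38) × 74 / (72 × 2.83) = 7548.0 / 203.76 ≈ 37.0 mL/min
CrCl ≈ 37 mL/min.
ilozumab: 30–44 mL/min → 55% of 300 mg = 165 mg.
firazumab: 35–44 mL/min → 45% of 1500 mg = 675 mg.
Total = 165 + 675 = 840 mg.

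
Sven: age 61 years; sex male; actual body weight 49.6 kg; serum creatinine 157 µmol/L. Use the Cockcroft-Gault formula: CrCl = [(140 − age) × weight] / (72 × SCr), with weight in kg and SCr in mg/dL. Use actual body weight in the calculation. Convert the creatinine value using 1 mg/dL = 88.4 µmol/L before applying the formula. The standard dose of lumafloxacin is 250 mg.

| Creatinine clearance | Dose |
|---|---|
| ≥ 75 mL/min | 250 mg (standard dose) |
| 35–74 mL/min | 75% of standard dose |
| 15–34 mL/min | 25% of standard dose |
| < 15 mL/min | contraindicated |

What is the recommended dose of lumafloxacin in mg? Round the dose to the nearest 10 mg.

60 mg

SCr = 157 / 88.4 = 1.776 mg/dL
CrCl = (140 − 61) × 49.6 / (72 × 1.776) = 3918.4 / 127.87 ≈ 30.6 mL/min
CrCl ≈ 31 mL/min → bracket 15–34 mL/min.
25% of 250 mg = 62.5 mg → 60 mg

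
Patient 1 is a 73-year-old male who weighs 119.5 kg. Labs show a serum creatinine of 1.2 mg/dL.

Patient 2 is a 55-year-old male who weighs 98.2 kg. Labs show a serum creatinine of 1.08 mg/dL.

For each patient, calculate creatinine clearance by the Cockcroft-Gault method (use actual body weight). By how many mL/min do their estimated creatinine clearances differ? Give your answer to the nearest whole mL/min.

Patient 1: CrCl = (140 − 73) × 119.5 / (72 × 1.2) = 8006.5 / 86.40 ≈ 92.7 mL/min
Patient 2: CrCl = (140 − 55) × 98.2 / (72 × 1.08) = 8347.0 / 77.76 ≈ 107.3 mL/min
|92.7 − 107.3| = 14.6 mL/min

15 mL/min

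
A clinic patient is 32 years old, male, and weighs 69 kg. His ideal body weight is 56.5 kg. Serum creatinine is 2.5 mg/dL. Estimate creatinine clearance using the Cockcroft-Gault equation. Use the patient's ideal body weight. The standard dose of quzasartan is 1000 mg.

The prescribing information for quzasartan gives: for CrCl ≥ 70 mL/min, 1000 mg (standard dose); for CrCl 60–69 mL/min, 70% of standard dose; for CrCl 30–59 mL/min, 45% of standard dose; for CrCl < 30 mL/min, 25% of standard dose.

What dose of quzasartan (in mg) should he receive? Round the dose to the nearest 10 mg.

450 mg

CrCl = (140 − 32) × 56.5 / (72 × 2.5) = 6102.0 / 180.00 ≈ 33.9 mL/min
CrCl ≈ 34 mL/min → bracket 30–59 mL/min.
45% of 1000 mg = 450 mg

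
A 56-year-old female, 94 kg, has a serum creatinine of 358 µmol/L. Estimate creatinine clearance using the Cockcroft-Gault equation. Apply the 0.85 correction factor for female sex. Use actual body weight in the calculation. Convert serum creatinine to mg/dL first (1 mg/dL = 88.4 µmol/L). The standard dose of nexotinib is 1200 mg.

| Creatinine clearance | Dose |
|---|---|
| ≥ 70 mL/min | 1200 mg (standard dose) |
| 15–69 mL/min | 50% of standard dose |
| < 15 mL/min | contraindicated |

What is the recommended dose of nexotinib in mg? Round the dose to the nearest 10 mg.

SCr = 358 / 88.4 = 4.05 mg/dL
CrCl = (140 − 56) × 94 / (72 × 4.05) × 0.85 = 7896.0 / 291.60 × 0.85 ≈ 23.0 mL/min
CrCl ≈ 23 mL/min → bracket 15–69 mL/min.
50% of 1200 mg = 600 mg

600 mg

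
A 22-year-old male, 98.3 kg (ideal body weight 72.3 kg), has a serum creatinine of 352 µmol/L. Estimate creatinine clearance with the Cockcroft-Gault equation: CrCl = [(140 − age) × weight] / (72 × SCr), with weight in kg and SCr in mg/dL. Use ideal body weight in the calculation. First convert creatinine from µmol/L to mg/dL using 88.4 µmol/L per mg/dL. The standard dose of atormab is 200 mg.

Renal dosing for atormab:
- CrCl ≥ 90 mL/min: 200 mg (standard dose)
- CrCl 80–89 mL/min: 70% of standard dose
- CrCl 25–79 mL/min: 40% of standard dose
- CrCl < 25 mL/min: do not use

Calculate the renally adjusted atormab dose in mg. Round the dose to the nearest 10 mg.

80 mg

SCr = 352 / 88.4 = 3.982 mg/dL
CrCl = (140 − 22) × 72.3 / (72 × 3.982) = 8531.4 / 286.70 ≈ 29.8 mL/min
CrCl ≈ 30 mL/min → bracket 25–79 mL/min.
40% of 200 mg = 80 mg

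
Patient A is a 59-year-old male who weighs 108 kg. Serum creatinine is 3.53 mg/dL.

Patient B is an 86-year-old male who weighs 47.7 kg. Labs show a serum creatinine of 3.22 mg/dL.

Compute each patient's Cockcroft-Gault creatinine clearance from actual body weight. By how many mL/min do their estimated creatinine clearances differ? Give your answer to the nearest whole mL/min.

23 mL/min

Patient A: CrCl = (140 − 59) × 108 / (72 × 3.53) = 8748.0 / 254.16 ≈ 34.4 mL/min
Patient B: CrCl = (140 − 86) × 47.7 / (72 × 3.22) = 2575.8 / 231.84 ≈ 11.1 mL/min
|34.4 − 11.1| = 23.3 mL/min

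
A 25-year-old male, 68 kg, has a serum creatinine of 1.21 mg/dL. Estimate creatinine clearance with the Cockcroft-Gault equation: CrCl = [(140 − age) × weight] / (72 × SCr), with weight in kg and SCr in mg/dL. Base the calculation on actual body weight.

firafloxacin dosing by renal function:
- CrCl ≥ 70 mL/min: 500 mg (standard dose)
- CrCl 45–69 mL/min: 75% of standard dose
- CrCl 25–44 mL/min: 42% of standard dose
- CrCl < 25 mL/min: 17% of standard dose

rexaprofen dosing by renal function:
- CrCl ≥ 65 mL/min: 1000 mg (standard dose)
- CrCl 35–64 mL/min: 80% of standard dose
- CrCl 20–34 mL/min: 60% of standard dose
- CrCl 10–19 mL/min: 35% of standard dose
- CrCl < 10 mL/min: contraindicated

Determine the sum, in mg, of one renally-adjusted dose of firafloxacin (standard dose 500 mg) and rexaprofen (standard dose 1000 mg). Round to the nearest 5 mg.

CrCl = (140 − 25) × 68 / (72 × 1.21) = 7820.0 / 87.12 ≈ 89.8 mL/min
CrCl ≈ 90 mL/min.
firafloxacin: ≥ 70 mL/min → 100% of 500 mg = 500 mg.
rexaprofen: ≥ 65 mL/min → 100% of 1000 mg = 1000 mg.
Total = 500 + 1000 = 1500 mg.

1500 mg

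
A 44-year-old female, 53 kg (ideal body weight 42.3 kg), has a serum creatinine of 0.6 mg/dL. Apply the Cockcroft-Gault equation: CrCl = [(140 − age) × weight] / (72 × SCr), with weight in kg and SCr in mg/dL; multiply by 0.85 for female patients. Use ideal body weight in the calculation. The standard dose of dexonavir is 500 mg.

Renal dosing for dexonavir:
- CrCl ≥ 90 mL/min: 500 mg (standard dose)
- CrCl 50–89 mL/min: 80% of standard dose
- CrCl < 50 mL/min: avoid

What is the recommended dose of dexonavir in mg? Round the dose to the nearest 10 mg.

400 mg

CrCl = (140 − 44) × 42.3 / (72 × 0.6) × 0.85 = 4060.8 / 43.20 × 0.85 ≈ 79.9 mL/min
CrCl ≈ 80 mL/min → bracket 50–89 mL/min.
80% of 500 mg = 400 mg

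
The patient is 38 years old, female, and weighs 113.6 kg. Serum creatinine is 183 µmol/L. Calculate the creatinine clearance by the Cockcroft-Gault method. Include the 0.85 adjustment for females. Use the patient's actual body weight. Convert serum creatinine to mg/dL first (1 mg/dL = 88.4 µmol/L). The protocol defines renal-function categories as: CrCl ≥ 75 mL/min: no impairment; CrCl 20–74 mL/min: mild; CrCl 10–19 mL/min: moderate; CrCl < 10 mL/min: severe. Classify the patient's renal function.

SCr = 183 / 88.4 = 2.07 mg/dL
CrCl = (140 − 38) × 113.6 / (72 × 2.07) × 0.85 = 11587.2 / 149.04 × 0.85 ≈ 66.1 mL/min
66 mL/min falls in the 'mild' range.

mild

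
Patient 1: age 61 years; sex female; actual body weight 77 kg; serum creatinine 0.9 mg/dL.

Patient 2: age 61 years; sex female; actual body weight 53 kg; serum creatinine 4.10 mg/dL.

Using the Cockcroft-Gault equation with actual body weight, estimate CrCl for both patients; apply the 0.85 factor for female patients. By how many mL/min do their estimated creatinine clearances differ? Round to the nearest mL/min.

Patient 1: CrCl = (140 − 61) × 77 / (72 × 0.9) × 0.85 = 6083.0 / 64.80 × 0.85 ≈ 79.8 mL/min
Patient 2: CrCl = (140 − 61) × 53 / (72 × 4.1) × 0.85 = 4187.0 / 295.20 × 0.85 ≈ 12.1 mL/min
|79.8 − 12.1| = 67.7 mL/min

68 mL/min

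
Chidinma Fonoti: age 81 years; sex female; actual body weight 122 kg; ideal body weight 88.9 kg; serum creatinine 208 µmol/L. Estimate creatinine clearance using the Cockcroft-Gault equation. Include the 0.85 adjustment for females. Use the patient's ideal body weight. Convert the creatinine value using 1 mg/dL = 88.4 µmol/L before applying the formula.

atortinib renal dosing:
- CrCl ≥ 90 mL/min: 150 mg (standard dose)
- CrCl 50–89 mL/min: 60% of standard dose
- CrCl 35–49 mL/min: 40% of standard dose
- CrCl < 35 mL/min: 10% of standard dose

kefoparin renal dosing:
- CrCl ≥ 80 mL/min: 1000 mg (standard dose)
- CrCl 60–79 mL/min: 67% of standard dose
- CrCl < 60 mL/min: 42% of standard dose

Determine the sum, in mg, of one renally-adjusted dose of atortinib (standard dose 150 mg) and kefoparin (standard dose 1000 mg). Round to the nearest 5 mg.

SCr = 208 / 88.4 = 2.353 mg/dL
CrCl = (140 − 81) × 88.9 / (72 × 2.353) × 0.85 = 5245.1 / 169.42 × 0.85 ≈ 26.3 mL/min
CrCl ≈ 26 mL/min.
atortinib: < 35 mL/min → 10% of 150 mg = 15 mg.
kefoparin: < 60 mL/min → 42% of 1000 mg = 420 mg.
Total = 15 + 420 = 435 mg.

435 mg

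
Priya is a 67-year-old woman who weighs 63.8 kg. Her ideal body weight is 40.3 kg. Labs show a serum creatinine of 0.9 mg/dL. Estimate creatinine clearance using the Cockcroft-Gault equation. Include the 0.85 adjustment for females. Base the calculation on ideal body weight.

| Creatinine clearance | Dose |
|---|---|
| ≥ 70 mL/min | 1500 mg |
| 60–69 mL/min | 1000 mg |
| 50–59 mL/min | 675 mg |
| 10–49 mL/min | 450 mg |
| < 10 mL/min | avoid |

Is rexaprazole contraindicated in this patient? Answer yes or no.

CrCl = (140 − 67) × 40.3 / (72 × 0.9) × 0.85 = 2941.9 / 64.80 × 0.85 ≈ 38.6 mL/min
CrCl ≈ 39 mL/min, which is ≥ 10 mL/min.

no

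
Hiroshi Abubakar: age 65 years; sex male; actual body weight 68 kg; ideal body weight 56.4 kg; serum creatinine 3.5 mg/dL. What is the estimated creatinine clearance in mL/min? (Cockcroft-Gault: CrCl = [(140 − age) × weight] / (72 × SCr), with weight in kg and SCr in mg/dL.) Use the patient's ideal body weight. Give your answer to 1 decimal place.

CrCl = (140 − 65) × 56.4 / (72 × 3.5) = 4230.0 / 252.00 ≈ 16.8 mL/min

16.8 mL/min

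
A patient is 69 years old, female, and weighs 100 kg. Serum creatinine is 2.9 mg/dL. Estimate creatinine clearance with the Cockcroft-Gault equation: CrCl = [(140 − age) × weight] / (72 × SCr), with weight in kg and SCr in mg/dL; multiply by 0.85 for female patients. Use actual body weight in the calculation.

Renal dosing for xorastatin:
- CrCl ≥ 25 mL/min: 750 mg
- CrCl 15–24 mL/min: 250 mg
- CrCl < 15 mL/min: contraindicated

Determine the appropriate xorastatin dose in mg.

CrCl = (140 − 69) × 100 / (72 × 2.9) × 0.85 = 7100.0 / 208.80 × 0.85 ≈ 28.9 mL/min
CrCl ≈ 29 mL/min → bracket ≥ 25 mL/min.
Dose for this bracket: 750 mg.

750 mg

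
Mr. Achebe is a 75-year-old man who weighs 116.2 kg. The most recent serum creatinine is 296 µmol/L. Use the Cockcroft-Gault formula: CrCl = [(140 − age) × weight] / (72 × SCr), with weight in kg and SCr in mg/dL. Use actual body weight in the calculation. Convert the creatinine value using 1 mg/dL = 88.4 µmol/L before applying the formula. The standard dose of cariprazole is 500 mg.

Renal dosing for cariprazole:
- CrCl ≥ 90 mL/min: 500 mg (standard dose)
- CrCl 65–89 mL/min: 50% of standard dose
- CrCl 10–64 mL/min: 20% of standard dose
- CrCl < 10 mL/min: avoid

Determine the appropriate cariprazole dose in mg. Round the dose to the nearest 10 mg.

SCr = 296 / 88.4 = 3.348 mg/dL
CrCl = (140 − 75) × 116.2 / (72 × 3.348) = 7553.0 / 241.06 ≈ 31.3 mL/min
CrCl ≈ 31 mL/min → bracket 10–64 mL/min.
20% of 500 mg = 100 mg

100 mg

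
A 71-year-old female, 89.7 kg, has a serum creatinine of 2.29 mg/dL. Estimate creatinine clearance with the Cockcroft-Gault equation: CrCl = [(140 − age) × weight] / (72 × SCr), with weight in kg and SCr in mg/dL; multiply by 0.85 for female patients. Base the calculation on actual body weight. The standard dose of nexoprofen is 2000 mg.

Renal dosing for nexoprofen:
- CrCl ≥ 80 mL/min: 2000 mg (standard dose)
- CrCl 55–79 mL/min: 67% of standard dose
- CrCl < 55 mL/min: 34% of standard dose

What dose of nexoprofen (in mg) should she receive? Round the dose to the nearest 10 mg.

680 mg

CrCl = (140 − 71) × 89.7 / (72 × 2.29) × 0.85 = 6189.3 / 164.88 × 0.85 ≈ 31.9 mL/min
CrCl ≈ 32 mL/min → bracket < 55 mL/min.
34% of 2000 mg = 680 mg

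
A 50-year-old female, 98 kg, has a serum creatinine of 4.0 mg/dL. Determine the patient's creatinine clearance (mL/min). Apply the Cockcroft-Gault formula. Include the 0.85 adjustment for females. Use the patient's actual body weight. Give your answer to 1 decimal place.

26.0 mL/min

CrCl = (140 − 50) × 98 / (72 × 4) × 0.85 = 8820.0 / 288.00 × 0.85 ≈ 26.0 mL/min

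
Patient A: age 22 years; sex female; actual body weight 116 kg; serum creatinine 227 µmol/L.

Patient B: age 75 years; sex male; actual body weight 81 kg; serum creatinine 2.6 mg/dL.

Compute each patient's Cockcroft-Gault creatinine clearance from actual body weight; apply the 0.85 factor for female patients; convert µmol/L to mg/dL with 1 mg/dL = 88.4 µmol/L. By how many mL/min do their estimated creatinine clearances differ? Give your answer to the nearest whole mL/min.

Patient A: SCr = 227 / 88.4 = 2.568 mg/dL
Patient A: CrCl = (140 − 22) × 116 / (72 × 2.568) × 0.85 = 13688.0 / 184.90 × 0.85 ≈ 62.9 mL/min
Patient B: CrCl = (140 − 75) × 81 / (72 × 2.6) = 5265.0 / 187.20 ≈ 28.1 mL/min
|62.9 − 28.1| = 34.8 mL/min

35 mL/min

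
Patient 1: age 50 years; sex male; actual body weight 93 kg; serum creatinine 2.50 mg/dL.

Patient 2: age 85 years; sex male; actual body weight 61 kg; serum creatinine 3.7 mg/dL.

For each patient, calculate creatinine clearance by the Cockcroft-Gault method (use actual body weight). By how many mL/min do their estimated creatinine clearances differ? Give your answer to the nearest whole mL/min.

34 mL/min

Patient 1: CrCl = (140 − 50) × 93 / (72 × 2.5) = 8370.0 / 180.00 ≈ 46.5 mL/min
Patient 2: CrCl = (140 − 85) × 61 / (72 × 3.7) = 3355.0 / 266.40 ≈ 12.6 mL/min
|46.5 − 12.6| = 33.9 mL/min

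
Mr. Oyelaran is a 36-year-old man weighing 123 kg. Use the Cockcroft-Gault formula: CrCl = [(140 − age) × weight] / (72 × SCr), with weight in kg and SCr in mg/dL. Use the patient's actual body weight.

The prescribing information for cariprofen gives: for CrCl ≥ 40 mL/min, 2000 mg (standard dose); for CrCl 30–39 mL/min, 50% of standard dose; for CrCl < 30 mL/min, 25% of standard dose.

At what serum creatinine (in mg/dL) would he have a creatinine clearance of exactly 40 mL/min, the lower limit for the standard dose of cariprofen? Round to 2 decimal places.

4.44 mg/dL

Standard dose requires CrCl ≥ 40 mL/min.
Set (140 − 36) × 123 / (72 × SCr) = 40
SCr = (140 − 36) × 123 / (72 × 40) = 4.442 mg/dL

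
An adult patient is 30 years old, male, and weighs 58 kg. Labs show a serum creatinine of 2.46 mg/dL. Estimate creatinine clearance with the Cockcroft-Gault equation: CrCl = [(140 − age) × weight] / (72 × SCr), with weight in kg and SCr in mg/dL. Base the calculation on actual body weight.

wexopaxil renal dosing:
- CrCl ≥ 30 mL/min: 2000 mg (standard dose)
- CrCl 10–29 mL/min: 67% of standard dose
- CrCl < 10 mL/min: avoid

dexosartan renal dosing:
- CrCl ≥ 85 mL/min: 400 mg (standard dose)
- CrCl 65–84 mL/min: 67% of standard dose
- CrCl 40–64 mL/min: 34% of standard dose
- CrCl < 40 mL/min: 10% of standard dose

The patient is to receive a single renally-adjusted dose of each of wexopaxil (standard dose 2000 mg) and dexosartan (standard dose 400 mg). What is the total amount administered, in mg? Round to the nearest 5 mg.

2040 mg

CrCl = (140 − 30) × 58 / (72 × 2.46) = 6380.0 / 177.12 ≈ 36.0 mL/min
CrCl ≈ 36 mL/min.
wexopaxil: ≥ 30 mL/min → 100% of 2000 mg = 2000 mg.
dexosartan: < 40 mL/min → 10% of 400 mg = 40 mg.
Total = 2000 + 40 = 2040 mg.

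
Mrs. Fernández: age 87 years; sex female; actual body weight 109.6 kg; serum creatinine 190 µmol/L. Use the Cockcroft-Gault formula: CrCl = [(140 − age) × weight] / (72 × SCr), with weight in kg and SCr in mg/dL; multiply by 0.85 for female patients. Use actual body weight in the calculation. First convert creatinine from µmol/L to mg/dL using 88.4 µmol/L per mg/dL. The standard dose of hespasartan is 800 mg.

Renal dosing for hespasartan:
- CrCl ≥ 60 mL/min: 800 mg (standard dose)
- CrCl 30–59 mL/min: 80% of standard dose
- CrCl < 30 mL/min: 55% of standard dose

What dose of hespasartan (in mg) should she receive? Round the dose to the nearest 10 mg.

640 mg

SCr = 190 / 88.4 = 2.149 mg/dL
CrCl = (140 − 87) × 109.6 / (72 × 2.149) × 0.85 = 5808.8 / 154.73 × 0.85 ≈ 31.9 mL/min
CrCl ≈ 32 mL/min → bracket 30–59 mL/min.
80% of 800 mg = 640 mg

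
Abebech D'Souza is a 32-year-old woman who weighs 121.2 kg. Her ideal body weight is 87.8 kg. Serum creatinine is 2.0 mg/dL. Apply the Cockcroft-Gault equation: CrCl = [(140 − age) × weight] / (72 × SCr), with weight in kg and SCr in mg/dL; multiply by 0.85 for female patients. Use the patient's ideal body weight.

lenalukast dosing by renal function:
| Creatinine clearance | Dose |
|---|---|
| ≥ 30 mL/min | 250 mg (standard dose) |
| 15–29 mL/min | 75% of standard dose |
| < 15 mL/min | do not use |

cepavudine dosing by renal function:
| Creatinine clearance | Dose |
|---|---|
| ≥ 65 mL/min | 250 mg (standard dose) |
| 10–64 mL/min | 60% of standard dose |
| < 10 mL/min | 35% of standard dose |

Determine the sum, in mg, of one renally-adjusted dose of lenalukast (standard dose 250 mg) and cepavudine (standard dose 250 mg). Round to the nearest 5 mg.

400 mg

CrCl = (140 − 32) × 87.8 / (72 × 2) × 0.85 = 9482.4 / 144.00 × 0.85 ≈ 56.0 mL/min
CrCl ≈ 56 mL/min.
lenalukast: ≥ 30 mL/min → 100% of 250 mg = 250 mg.
cepavudine: 10–64 mL/min → 60% of 250 mg = 150 mg.
Total = 250 + 150 = 400 mg.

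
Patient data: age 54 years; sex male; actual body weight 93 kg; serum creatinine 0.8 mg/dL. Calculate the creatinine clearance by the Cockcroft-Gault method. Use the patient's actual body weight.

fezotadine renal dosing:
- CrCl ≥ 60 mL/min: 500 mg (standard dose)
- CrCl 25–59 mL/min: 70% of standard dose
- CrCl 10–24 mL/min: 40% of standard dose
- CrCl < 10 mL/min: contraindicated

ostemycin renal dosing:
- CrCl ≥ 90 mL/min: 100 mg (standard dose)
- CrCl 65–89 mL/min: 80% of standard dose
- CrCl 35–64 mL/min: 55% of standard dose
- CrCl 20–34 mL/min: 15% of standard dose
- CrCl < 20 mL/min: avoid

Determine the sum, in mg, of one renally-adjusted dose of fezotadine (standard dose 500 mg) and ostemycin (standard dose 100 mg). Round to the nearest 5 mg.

600 mg

CrCl = (140 − 54) × 93 / (72 × 0.8) = 7998.0 / 57.60 ≈ 138.9 mL/min
CrCl ≈ 139 mL/min.
fezotadine: ≥ 60 mL/min → 100% of 500 mg = 500 mg.
ostemycin: ≥ 90 mL/min → 100% of 100 mg = 100 mg.
Total = 500 + 100 = 600 mg.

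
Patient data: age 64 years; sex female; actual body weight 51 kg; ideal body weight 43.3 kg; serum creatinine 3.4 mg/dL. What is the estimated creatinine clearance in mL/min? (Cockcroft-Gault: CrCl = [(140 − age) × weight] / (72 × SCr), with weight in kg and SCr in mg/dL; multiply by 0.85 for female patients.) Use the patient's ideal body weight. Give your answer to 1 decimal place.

11.4 mL/min

CrCl = (140 − 64) × 43.3 / (72 × 3.4) × 0.85 = 3290.8 / 244.80 × 0.85 ≈ 11.4 mL/min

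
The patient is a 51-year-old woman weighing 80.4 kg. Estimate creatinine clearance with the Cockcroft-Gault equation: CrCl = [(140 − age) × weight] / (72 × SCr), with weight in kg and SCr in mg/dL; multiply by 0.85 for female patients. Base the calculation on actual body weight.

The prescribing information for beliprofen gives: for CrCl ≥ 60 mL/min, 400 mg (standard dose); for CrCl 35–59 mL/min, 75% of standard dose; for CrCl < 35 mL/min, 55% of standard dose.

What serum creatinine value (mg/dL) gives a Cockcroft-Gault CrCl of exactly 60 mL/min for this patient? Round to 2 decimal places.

1.41 mg/dL

Standard dose requires CrCl ≥ 60 mL/min.
Set (140 − 51) × 80.4 × 0.85 / (72 × SCr) = 60
SCr = (140 − 51) × 80.4 × 0.85 / (72 × 60) = 1.408 mg/dL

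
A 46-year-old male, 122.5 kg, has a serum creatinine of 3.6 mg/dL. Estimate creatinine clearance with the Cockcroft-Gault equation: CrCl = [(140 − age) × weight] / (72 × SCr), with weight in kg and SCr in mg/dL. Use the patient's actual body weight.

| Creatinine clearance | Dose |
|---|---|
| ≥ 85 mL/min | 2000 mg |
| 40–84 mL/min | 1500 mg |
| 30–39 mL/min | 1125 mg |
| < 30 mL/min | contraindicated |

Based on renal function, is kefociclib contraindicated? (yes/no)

CrCl = (140 − 46) × 122.5 / (72 × 3.6) = 11515.0 / 259.20 ≈ 44.4 mL/min
CrCl ≈ 44 mL/min, which is ≥ 30 mL/min.

no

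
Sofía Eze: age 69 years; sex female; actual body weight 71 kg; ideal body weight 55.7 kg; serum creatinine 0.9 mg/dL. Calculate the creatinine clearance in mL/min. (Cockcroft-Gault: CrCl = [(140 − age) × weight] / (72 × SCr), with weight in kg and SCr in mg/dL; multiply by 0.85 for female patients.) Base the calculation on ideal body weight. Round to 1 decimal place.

CrCl = (140 − 69) × 55.7 / (72 × 0.9) × 0.85 = 3954.7 / 64.80 × 0.85 ≈ 51.9 mL/min

51.9 mL/min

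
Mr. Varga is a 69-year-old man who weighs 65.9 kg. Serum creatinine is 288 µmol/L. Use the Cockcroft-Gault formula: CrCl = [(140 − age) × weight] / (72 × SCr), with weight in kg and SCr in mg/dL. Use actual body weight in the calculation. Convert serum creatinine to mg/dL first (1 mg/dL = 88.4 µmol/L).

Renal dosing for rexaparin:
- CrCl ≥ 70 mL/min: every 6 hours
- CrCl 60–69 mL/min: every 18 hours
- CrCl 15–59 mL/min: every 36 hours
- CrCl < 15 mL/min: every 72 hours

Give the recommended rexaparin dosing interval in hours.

SCr = 288 / 88.4 = 3.258 mg/dL
CrCl = (140 − 69) × 65.9 / (72 × 3.258) = 4678.9 / 234.58 ≈ 19.9 mL/min
CrCl ≈ 20 mL/min → bracket 15–59 mL/min → every 36 hours.

every 36 hours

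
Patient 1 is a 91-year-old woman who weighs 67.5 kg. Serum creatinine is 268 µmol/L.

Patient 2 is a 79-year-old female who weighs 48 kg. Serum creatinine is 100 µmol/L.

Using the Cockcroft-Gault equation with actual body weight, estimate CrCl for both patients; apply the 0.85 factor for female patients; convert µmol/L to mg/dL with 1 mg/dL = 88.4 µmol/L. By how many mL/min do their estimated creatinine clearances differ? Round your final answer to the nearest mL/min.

18 mL/min

Patient 1: SCr = 268 / 88.4 = 3.032 mg/dL
Patient 1: CrCl = (140 − 91) × 67.5 / (72 × 3.032) × 0.85 = 3307.5 / 218.30 × 0.85 ≈ 12.9 mL/min
Patient 2: SCr = 100 / 88.4 = 1.131 mg/dL
Patient 2: CrCl = (140 − 79) × 48 / (72 × 1.131) × 0.85 = 2928.0 / 81.43 × 0.85 ≈ 30.6 mL/min
|12.9 − 30.6| = 17.7 mL/min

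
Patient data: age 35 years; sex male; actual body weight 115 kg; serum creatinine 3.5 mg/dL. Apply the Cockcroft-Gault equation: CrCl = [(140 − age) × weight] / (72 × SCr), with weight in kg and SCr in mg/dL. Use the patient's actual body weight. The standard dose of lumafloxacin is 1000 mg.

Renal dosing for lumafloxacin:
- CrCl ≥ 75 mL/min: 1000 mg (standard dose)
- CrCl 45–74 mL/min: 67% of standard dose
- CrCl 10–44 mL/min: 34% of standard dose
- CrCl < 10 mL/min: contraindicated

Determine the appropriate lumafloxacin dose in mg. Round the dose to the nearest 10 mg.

CrCl = (140 − 35) × 115 / (72 × 3.5) = 12075.0 / 252.00 ≈ 47.9 mL/min
CrCl ≈ 48 mL/min → bracket 45–74 mL/min.
67% of 1000 mg = 670 mg

670 mg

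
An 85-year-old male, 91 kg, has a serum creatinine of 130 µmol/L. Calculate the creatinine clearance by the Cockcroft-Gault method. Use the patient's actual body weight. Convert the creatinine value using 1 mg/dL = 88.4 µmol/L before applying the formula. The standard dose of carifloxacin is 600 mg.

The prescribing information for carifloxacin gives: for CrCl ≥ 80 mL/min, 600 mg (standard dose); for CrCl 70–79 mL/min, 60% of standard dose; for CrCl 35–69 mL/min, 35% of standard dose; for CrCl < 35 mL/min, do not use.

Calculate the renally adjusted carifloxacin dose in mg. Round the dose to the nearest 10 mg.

SCr = 130 / 88.4 = 1.471 mg/dL
CrCl = (140 − 85) × 91 / (72 × 1.471) = 5005.0 / 105.91 ≈ 47.3 mL/min
CrCl ≈ 47 mL/min → bracket 35–69 mL/min.
35% of 600 mg = 210 mg

210 mg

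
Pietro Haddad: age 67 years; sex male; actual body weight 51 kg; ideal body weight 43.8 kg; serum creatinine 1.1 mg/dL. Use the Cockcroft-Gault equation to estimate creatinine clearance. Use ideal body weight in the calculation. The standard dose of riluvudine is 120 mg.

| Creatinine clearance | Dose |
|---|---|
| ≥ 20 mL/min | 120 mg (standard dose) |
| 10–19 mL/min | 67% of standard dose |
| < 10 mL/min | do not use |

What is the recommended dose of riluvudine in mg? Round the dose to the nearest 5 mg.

120 mg

CrCl = (140 − 67) × 43.8 / (72 × 1.1) = 3197.4 / 79.20 ≈ 40.4 mL/min
CrCl ≈ 40 mL/min → bracket ≥ 20 mL/min.
100% of 120 mg = 120 mg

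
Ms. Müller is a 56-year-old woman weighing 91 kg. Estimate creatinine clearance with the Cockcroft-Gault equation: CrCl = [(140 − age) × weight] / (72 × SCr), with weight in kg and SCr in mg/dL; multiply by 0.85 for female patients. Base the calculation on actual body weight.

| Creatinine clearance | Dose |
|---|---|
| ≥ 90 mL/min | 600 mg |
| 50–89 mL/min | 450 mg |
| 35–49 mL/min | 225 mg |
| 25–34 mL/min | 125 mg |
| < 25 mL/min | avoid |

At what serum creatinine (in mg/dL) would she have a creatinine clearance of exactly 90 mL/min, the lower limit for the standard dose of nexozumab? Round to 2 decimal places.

Standard dose requires CrCl ≥ 90 mL/min.
Set (140 − 56) × 91 × 0.85 / (72 × SCr) = 90
SCr = (140 − 56) × 91 × 0.85 / (72 × 90) = 1.003 mg/dL

1.00 mg/dL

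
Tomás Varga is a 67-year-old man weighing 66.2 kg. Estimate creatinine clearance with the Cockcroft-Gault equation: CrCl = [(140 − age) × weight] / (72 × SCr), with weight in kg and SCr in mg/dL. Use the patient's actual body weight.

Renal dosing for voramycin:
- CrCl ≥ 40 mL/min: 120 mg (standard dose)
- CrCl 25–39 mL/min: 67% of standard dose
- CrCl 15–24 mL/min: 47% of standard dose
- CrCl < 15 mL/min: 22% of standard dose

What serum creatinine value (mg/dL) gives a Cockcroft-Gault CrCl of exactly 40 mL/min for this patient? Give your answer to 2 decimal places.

Standard dose requires CrCl ≥ 40 mL/min.
Set (140 − 67) × 66.2 / (72 × SCr) = 40
SCr = (140 − 67) × 66.2 / (72 × 40) = 1.678 mg/dL

1.68 mg/dL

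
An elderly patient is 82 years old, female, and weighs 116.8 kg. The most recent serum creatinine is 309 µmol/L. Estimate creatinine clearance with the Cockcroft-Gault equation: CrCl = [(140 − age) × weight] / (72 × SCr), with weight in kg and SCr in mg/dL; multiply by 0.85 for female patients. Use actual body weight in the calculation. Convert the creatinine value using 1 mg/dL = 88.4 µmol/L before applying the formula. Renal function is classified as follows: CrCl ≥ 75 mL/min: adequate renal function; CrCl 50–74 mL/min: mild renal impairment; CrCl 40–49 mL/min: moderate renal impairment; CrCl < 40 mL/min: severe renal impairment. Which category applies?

severe renal impairment

SCr = 309 / 88.4 = 3.495 mg/dL
CrCl = (140 − 82) × 116.8 / (72 × 3.495) × 0.85 = 6774.4 / 251.64 × 0.85 ≈ 22.9 mL/min
23 mL/min falls in the 'severe renal impairment' range.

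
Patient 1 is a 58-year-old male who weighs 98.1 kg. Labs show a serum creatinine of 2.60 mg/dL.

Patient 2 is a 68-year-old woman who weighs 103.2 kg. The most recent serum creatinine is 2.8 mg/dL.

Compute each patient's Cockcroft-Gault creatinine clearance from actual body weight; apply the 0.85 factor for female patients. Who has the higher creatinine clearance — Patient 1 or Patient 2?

Patient 1

Patient 1: CrCl = (140 − 58) × 98.1 / (72 × 2.6) = 8044.2 / 187.20 ≈ 43.0 mL/min
Patient 2: CrCl = (140 − 68) × 103.2 / (72 × 2.8) × 0.85 = 7430.4 / 201.60 × 0.85 ≈ 31.3 mL/min
43.0 vs 31.3 mL/min → Patient 1 is higher.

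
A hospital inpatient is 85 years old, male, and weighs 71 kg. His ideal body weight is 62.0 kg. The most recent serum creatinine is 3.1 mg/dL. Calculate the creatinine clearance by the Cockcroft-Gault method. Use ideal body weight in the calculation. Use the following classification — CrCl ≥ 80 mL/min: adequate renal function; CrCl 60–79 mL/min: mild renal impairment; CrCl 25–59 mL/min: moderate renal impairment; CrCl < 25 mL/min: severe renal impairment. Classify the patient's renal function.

severe renal impairment

CrCl = (140 − 85) × 62 / (72 × 3.1) = 3410.0 / 223.20 ≈ 15.3 mL/min
15 mL/min falls in the 'severe renal impairment' range.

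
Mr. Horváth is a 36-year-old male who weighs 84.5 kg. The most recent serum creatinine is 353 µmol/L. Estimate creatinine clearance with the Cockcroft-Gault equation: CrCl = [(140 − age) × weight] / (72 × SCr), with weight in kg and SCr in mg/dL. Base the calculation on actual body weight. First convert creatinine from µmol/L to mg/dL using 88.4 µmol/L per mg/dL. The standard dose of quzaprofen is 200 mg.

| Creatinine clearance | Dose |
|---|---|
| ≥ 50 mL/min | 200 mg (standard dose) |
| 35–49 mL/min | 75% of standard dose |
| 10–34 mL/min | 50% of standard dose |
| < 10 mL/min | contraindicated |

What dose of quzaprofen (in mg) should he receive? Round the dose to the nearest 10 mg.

SCr = 353 / 88.4 = 3.993 mg/dL
CrCl = (140 − 36) × 84.5 / (72 × 3.993) = 8788.0 / 287.50 ≈ 30.6 mL/min
CrCl ≈ 31 mL/min → bracket 10–34 mL/min.
50% of 200 mg = 100 mg

100 mg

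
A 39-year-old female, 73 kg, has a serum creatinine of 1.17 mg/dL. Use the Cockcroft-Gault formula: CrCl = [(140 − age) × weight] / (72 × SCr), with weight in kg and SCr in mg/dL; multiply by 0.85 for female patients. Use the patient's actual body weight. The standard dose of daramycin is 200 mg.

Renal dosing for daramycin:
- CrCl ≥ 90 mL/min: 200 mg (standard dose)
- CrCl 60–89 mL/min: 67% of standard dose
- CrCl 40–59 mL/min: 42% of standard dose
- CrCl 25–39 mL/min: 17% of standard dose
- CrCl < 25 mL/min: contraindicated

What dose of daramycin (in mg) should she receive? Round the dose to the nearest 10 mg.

CrCl = (140 − 39) × 73 / (72 × 1.17) × 0.85 = 7373.0 / 84.24 × 0.85 ≈ 74.4 mL/min
CrCl ≈ 74 mL/min → bracket 60–89 mL/min.
67% of 200 mg = 134 mg → 130 mg

130 mg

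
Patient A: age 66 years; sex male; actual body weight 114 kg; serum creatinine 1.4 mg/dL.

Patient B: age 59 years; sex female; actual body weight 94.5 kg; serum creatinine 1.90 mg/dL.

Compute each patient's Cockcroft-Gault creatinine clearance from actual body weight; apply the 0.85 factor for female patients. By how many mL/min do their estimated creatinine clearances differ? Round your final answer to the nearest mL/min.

Patient A: CrCl = (140 − 66) × 114 / (72 × 1.4) = 8436.0 / 100.80 ≈ 83.7 mL/min
Patient B: CrCl = (140 − 59) × 94.5 / (72 × 1.9) × 0.85 = 7654.5 / 136.80 × 0.85 ≈ 47.6 mL/min
|83.7 − 47.6| = 36.1 mL/min

36 mL/min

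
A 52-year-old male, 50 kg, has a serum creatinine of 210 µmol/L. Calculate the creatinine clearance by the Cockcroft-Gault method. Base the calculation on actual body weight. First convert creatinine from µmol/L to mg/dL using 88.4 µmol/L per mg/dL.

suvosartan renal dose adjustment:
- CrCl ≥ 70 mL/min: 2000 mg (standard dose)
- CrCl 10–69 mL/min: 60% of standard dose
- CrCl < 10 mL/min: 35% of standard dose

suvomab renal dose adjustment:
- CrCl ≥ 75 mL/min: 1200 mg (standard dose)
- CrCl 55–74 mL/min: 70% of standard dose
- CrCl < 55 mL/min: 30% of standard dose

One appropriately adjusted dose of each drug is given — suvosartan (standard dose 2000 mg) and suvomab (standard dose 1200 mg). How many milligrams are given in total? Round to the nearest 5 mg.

SCr = 210 / 88.4 = 2.376 mg/dL
CrCl = (140 − 52) × 50 / (72 × 2.376) = 4400.0 / 171.07 ≈ 25.7 mL/min
CrCl ≈ 26 mL/min.
suvosartan: 10–69 mL/min → 60% of 2000 mg = 1200 mg.
suvomab: < 55 mL/min → 30% of 1200 mg = 360 mg.
Total = 1200 + 360 = 1560 mg.

1560 mg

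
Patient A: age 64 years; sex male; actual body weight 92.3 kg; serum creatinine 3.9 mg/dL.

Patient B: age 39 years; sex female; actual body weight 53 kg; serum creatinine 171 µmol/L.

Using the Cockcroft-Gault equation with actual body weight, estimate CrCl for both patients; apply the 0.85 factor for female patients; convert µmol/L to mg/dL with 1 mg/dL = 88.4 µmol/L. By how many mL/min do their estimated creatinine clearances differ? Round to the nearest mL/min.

Patient A: CrCl = (140 − 64) × 92.3 / (72 × 3.9) = 7014.8 / 280.80 ≈ 25.0 mL/min
Patient B: SCr = 171 / 88.4 = 1.934 mg/dL
Patient B: CrCl = (140 − 39) × 53 / (72 × 1.934) × 0.85 = 5353.0 / 139.25 × 0.85 ≈ 32.7 mL/min
|25.0 − 32.7| = 7.7 mL/min

8 mL/min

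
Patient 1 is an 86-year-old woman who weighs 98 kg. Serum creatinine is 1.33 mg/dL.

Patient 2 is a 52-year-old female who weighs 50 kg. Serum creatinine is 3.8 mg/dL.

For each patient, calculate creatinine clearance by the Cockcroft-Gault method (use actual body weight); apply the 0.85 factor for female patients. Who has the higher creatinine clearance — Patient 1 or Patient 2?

Patient 1

Patient 1: CrCl = (140 − 86) × 98 / (72 × 1.33) × 0.85 = 5292.0 / 95.76 × 0.85 ≈ 47.0 mL/min
Patient 2: CrCl = (140 − 52) × 50 / (72 × 3.8) × 0.85 = 4400.0 / 273.60 × 0.85 ≈ 13.7 mL/min
47.0 vs 13.7 mL/min → Patient 1 is higher.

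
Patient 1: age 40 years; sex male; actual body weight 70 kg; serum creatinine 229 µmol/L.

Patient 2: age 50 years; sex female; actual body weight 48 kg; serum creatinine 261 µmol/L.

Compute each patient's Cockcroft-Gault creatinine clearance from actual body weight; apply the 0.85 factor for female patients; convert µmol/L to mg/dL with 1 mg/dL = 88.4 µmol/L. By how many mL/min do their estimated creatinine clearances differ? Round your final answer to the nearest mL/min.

Patient 1: SCr = 229 / 88.4 = 2.59 mg/dL
Patient 1: CrCl = (140 − 40) × 70 / (72 × 2.59) = 7000.0 / 186.48 ≈ 37.5 mL/min
Patient 2: SCr = 261 / 88.4 = 2.952 mg/dL
Patient 2: CrCl = (140 − 50) × 48 / (72 × 2.952) × 0.85 = 4320.0 / 212.54 × 0.85 ≈ 17.3 mL/min
|37.5 − 17.3| = 20.2 mL/min

20 mL/min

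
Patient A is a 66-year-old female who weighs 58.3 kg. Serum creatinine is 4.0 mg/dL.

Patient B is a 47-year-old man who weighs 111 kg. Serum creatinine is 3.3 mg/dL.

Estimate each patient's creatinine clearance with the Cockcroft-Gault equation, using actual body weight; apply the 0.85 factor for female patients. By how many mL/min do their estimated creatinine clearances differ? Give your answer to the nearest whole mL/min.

Patient A: CrCl = (140 − 66) × 58.3 / (72 × 4) × 0.85 = 4314.2 / 288.00 × 0.85 ≈ 12.7 mL/min
Patient B: CrCl = (140 − 47) × 111 / (72 × 3.3) = 10323.0 / 237.60 ≈ 43.4 mL/min
|12.7 − 43.4| = 30.7 mL/min

31 mL/min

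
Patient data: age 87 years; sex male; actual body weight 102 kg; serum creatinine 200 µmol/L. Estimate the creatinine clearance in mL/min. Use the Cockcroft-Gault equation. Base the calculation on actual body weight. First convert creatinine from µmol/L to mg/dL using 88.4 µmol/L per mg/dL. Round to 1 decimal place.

SCr = 200 / 88.4 = 2.262 mg/dL
CrCl = (140 − 87) × 102 / (72 × 2.262) = 5406.0 / 162.86 ≈ 33.2 mL/min

33.2 mL/min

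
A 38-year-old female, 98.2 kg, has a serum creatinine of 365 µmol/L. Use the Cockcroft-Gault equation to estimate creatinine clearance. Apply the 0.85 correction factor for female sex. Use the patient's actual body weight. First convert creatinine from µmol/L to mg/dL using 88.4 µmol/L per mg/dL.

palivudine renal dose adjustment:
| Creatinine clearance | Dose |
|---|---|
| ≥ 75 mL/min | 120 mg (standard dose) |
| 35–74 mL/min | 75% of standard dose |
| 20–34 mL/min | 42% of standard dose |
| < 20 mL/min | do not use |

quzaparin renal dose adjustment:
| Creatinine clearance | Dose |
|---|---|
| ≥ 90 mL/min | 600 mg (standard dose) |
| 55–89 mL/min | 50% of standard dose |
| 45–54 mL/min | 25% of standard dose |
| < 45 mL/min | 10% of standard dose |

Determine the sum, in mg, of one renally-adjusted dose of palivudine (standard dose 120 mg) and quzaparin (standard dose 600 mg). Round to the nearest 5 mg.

SCr = 365 / 88.4 = 4.129 mg/dL
CrCl = (140 − 38) × 98.2 / (72 × 4.129) × 0.85 = 10016.4 / 297.29 × 0.85 ≈ 28.6 mL/min
CrCl ≈ 29 mL/min.
palivudine: 20–34 mL/min → 42% of 120 mg = 50.4 mg.
quzaparin: < 45 mL/min → 10% of 600 mg = 60 mg.
Total = 50.4 + 60 = 110.4 mg.

110 mg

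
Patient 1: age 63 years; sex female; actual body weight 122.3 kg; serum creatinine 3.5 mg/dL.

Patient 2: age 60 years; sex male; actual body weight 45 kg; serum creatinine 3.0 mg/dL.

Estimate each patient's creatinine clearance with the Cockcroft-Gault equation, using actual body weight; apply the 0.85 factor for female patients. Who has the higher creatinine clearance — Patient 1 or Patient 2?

Patient 1

Patient 1: CrCl = (140 − 63) × 122.3 / (72 × 3.5) × 0.85 = 9417.1 / 252.00 × 0.85 ≈ 31.8 mL/min
Patient 2: CrCl = (140 − 60) × 45 / (72 × 3) = 3600.0 / 216.00 ≈ 16.7 mL/min
31.8 vs 16.7 mL/min → Patient 1 is higher.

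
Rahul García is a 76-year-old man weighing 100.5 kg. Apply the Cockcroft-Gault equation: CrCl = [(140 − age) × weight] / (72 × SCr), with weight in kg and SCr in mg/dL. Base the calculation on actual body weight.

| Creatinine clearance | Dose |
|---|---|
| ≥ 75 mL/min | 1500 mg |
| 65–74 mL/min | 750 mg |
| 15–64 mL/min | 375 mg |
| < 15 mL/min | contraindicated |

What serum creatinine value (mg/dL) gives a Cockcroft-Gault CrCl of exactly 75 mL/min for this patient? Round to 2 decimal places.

Standard dose requires CrCl ≥ 75 mL/min.
Set (140 − 76) × 100.5 / (72 × SCr) = 75
SCr = (140 − 76) × 100.5 / (72 × 75) = 1.191 mg/dL

1.19 mg/dL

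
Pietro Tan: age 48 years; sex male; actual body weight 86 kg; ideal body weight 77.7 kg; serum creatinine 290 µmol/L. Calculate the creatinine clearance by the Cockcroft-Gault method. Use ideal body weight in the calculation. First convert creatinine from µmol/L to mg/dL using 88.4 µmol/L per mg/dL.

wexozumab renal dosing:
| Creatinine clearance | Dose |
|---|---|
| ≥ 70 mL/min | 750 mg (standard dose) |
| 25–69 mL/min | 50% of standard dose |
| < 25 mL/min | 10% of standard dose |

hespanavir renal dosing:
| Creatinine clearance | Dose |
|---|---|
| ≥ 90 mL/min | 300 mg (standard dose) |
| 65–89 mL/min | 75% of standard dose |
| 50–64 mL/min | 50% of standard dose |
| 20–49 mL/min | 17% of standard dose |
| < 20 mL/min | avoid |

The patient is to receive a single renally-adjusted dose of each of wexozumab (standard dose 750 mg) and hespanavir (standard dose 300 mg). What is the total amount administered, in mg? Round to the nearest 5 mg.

425 mg

SCr = 290 / 88.4 = 3.281 mg/dL
CrCl = (140 − 48) × 77.7 / (72 × 3.281) = 7148.4 / 236.23 ≈ 30.3 mL/min
CrCl ≈ 30 mL/min.
wexozumab: 25–69 mL/min → 50% of 750 mg = 375 mg.
hespanavir: 20–49 mL/min → 17% of 300 mg = 51 mg.
Total = 375 + 51 = 426 mg.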